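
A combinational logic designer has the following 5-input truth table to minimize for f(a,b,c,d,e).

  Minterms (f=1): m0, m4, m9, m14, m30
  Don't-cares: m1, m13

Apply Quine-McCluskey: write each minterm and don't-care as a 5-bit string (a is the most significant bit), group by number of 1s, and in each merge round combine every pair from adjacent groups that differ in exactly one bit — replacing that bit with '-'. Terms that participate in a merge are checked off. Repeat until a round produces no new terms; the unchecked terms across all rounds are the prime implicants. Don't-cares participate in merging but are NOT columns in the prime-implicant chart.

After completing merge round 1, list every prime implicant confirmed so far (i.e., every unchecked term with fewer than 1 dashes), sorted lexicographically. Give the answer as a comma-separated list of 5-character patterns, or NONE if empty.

size-2^0 implicants → 00000(✓)  00001(✓)  00100(✓)  01001(✓)  01101(✓)  01110(✓)  11110(✓)
size-2^1 implicants → -1110  0-001  00-00  0000-  01-01
Unchecked terms (primes): -1110, 0-001, 00-00, 0000-, 01-01

NONE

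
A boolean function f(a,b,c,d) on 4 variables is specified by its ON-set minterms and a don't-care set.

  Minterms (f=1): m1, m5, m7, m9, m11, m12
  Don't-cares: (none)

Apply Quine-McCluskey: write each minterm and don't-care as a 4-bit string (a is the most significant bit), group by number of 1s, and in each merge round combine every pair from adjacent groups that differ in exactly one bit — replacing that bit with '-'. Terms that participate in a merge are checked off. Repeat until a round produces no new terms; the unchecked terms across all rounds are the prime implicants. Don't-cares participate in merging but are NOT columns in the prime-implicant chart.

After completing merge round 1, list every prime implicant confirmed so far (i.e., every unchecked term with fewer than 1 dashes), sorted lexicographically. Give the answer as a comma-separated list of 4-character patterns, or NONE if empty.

size-2^0 implicants → 0001(✓)  0101(✓)  0111(✓)  1001(✓)  1011(✓)  1100
size-2^1 implicants → -001  0-01  01-1  10-1
Unchecked terms (primes): -001, 0-01, 01-1, 10-1, 1100

1100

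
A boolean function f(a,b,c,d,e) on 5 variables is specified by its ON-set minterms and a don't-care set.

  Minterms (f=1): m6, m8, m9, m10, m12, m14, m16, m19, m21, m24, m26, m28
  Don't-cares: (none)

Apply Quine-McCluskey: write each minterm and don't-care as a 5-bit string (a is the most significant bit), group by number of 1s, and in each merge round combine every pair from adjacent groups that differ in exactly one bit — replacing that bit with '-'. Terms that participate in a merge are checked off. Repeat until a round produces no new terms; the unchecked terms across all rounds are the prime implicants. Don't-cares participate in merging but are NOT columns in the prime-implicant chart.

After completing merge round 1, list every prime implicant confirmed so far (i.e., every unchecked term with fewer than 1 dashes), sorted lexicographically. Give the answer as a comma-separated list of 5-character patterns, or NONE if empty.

[col 0] 00110*, 01000*, 01001*, 01010*, 01100*, 01110*, 10000*, 10011, 10101, 11000*, 11010*, 11100*
[col 1] -1000*, -1010*, -1100*, 0-110, 01-00*, 01-10*, 010-0*, 0100-, 011-0*, 1-000, 11-00*, 110-0*
[col 2] -1-00, -10-0, 01--0
Prime implicants: -1-00, -10-0, 0-110, 01--0, 0100-, 1-000, 10011, 10101

10011, 10101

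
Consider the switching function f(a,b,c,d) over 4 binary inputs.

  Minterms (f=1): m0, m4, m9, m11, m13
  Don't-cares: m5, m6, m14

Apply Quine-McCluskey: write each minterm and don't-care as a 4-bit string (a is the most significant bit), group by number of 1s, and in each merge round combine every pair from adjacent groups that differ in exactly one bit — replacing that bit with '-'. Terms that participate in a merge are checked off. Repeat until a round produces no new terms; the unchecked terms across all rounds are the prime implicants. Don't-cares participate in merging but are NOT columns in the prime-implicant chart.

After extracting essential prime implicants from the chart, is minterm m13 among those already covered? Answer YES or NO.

[col 0] 0000*, 0100*, 0101*, 0110*, 1001*, 1011*, 1101*, 1110*
[col 1] -101, -110, 0-00, 01-0, 010-, 1-01, 10-1
Prime implicants: -101, -110, 0-00, 01-0, 010-, 1-01, 10-1
PI chart (minterm → PIs covering it):
  0 | 0-00  (sole → essential)
  4 | 0-00,01-0,010-
  9 | 1-01,10-1
  11 | 10-1  (sole → essential)
  13 | -101,1-01
Essential prime implicants: 0-00, 10-1

NO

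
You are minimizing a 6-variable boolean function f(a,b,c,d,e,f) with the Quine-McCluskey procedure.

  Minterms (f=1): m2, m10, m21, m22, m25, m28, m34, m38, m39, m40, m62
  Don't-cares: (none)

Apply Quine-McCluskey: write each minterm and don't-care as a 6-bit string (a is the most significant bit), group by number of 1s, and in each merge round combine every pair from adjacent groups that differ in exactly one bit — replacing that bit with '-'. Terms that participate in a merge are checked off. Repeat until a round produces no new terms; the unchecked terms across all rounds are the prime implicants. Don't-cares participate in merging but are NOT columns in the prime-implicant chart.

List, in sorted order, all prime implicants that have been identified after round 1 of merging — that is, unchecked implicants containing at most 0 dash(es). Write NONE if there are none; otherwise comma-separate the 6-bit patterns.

size-2^0 implicants → 000010(✓)  001010(✓)  010101  010110  011001  011100  100010(✓)  100110(✓)  100111(✓)  101000  111110
size-2^1 implicants → -00010  00-010  100-10  10011-
Unchecked terms (primes): -00010, 00-010, 010101, 010110, 011001, 011100, 100-10, 10011-, 101000, 111110

010101, 010110, 011001, 011100, 101000, 111110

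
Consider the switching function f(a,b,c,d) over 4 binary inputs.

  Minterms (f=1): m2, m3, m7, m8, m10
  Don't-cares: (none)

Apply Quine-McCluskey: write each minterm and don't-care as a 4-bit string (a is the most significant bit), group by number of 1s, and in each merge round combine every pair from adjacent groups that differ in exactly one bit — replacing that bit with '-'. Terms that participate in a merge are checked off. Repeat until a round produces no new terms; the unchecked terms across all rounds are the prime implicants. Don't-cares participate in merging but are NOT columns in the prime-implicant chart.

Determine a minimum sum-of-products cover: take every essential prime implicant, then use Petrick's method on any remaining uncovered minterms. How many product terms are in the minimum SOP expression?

3

Round 0: 0010✓ 0011✓ 0111✓ 1000✓ 1010✓
Round 1: -010 0-11 001- 10-0
PIs = {-010, 0-11, 001-, 10-0}
Coverage chart:
  m2: -010,001-
  m3: 0-11,001-
  m7: 0-11 ←essential
  m8: 10-0 ←essential
  m10: -010,10-0
Essential: 0-11, 10-0
Petrick residual → -010
Min cover (3 terms): b'cd' + a'cd + ab'd'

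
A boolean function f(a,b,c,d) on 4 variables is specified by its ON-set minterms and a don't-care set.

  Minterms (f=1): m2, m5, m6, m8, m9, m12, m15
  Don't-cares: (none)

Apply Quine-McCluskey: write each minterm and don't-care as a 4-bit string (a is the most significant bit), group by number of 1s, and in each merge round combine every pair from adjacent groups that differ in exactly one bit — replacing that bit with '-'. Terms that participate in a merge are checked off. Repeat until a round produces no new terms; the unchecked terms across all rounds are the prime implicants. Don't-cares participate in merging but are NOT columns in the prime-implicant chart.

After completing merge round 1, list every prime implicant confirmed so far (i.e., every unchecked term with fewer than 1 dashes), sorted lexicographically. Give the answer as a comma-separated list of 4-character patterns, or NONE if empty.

0101, 1111

Round 0: 0010✓ 0101 0110✓ 1000✓ 1001✓ 1100✓ 1111
Round 1: 0-10 1-00 100-
PIs = {0-10, 0101, 1-00, 100-, 1111}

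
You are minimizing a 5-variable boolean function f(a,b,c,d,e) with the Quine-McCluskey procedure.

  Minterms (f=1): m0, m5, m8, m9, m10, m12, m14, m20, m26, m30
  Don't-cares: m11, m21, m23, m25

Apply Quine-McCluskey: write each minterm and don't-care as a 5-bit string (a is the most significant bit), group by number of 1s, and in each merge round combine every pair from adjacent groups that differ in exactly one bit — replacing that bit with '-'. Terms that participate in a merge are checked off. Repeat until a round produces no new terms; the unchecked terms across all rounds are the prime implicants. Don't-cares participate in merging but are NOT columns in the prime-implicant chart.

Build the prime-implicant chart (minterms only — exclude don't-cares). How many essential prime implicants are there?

Round 0: 00000✓ 00101✓ 01000✓ 01001✓ 01010✓ 01011✓ 01100✓ 01110✓ 10100✓ 10101✓ 10111✓ 11001✓ 11010✓ 11110✓
Round 1: -0101 -1001 -1010✓ -1110✓ 0-000 01-00✓ 01-10✓ 010-0✓ 010-1✓ 0100-✓ 0101-✓ 011-0✓ 101-1 1010- 11-10✓
Round 2: -1-10 01--0 010--
PIs = {-0101, -1-10, -1001, 0-000, 01--0, 010--, 101-1, 1010-}
Coverage chart:
  m0: 0-000 ←essential
  m5: -0101 ←essential
  m8: 0-000,01--0,010--
  m9: -1001,010--
  m10: -1-10,01--0,010--
  m12: 01--0 ←essential
  m14: -1-10,01--0
  m20: 1010- ←essential
  m26: -1-10 ←essential
  m30: -1-10 ←essential
Essential: -0101, -1-10, 0-000, 01--0, 1010-

5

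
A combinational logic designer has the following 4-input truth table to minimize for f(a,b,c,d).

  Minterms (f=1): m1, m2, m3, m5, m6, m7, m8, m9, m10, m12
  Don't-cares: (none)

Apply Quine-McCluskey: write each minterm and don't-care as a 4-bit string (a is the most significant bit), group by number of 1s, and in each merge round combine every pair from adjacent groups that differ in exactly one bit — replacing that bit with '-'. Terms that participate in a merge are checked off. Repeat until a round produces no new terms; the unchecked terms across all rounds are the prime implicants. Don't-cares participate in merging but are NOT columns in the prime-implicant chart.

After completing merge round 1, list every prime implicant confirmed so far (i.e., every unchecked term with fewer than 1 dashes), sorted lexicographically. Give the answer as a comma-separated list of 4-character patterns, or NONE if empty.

NONE

Round 0: 0001✓ 0010✓ 0011✓ 0101✓ 0110✓ 0111✓ 1000✓ 1001✓ 1010✓ 1100✓
Round 1: -001 -010 0-01✓ 0-10✓ 0-11✓ 00-1✓ 001-✓ 01-1✓ 011-✓ 1-00 10-0 100-
Round 2: 0--1 0-1-
PIs = {-001, -010, 0--1, 0-1-, 1-00, 10-0, 100-}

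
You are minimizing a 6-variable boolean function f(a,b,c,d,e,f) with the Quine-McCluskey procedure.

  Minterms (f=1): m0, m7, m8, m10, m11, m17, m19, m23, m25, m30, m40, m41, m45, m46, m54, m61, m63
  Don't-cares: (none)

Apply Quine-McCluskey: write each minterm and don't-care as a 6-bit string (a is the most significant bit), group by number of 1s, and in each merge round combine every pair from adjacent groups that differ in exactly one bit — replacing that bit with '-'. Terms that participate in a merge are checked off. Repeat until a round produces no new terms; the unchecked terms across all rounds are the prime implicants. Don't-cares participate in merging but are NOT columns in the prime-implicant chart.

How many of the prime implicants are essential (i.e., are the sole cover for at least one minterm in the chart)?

size-2^0 implicants → 000000(✓)  000111(✓)  001000(✓)  001010(✓)  001011(✓)  010001(✓)  010011(✓)  010111(✓)  011001(✓)  011110  101000(✓)  101001(✓)  101101(✓)  101110  110110  111101(✓)  111111(✓)
size-2^1 implicants → -01000  0-0111  00-000  0010-0  00101-  01-001  010-11  0100-1  1-1101  101-01  10100-  1111-1
Unchecked terms (primes): -01000, 0-0111, 00-000, 0010-0, 00101-, 01-001, 010-11, 0100-1, 011110, 1-1101, 101-01, 10100-, 101110, 110110, 1111-1
Minterm coverage:
  m0 ⊆ 00-000 [E]
  m7 ⊆ 0-0111 [E]
  m8 ⊆ -01000,00-000,0010-0
  m10 ⊆ 0010-0,00101-
  m11 ⊆ 00101- [E]
  m17 ⊆ 01-001,0100-1
  m19 ⊆ 010-11,0100-1
  m23 ⊆ 0-0111,010-11
  m25 ⊆ 01-001 [E]
  m30 ⊆ 011110 [E]
  m40 ⊆ -01000,10100-
  m41 ⊆ 101-01,10100-
  m45 ⊆ 1-1101,101-01
  m46 ⊆ 101110 [E]
  m54 ⊆ 110110 [E]
  m61 ⊆ 1-1101,1111-1
  m63 ⊆ 1111-1 [E]
E = {0-0111, 00-000, 00101-, 01-001, 011110, 101110, 110110, 1111-1}

8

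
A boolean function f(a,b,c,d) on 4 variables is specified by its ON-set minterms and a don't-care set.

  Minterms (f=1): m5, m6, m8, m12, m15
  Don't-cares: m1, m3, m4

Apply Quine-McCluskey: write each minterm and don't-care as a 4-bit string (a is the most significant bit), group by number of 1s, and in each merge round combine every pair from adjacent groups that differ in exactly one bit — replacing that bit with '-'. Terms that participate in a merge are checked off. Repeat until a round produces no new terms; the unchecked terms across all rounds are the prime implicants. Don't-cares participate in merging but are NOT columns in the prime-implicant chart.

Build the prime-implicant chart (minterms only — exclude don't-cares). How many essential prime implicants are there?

3

size-2^0 implicants → 0001(✓)  0011(✓)  0100(✓)  0101(✓)  0110(✓)  1000(✓)  1100(✓)  1111
size-2^1 implicants → -100  0-01  00-1  01-0  010-  1-00
Unchecked terms (primes): -100, 0-01, 00-1, 01-0, 010-, 1-00, 1111
Minterm coverage:
  m5 ⊆ 0-01,010-
  m6 ⊆ 01-0 [E]
  m8 ⊆ 1-00 [E]
  m12 ⊆ -100,1-00
  m15 ⊆ 1111 [E]
E = {01-0, 1-00, 1111}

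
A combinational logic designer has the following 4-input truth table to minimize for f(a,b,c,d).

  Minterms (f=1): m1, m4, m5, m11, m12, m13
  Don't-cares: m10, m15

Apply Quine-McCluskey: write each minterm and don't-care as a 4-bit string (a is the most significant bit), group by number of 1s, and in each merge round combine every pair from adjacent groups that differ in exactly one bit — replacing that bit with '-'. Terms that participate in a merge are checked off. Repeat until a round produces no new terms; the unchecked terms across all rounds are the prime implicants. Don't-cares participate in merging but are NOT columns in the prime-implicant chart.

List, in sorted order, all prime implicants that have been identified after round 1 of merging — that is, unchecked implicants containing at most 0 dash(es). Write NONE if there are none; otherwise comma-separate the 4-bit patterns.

Round 0: 0001✓ 0100✓ 0101✓ 1010✓ 1011✓ 1100✓ 1101✓ 1111✓
Round 1: -100✓ -101✓ 0-01 010-✓ 1-11 101- 11-1 110-✓
Round 2: -10-
PIs = {-10-, 0-01, 1-11, 101-, 11-1}

NONE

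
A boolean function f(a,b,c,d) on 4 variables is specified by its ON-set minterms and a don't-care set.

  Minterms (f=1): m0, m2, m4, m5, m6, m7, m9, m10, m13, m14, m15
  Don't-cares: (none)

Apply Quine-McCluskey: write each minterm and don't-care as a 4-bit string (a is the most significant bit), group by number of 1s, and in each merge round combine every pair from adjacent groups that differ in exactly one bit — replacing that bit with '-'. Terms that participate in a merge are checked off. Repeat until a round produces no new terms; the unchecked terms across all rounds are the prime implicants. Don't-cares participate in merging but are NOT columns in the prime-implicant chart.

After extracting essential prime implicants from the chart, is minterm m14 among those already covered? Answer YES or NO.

YES

size-2^0 implicants → 0000(✓)  0010(✓)  0100(✓)  0101(✓)  0110(✓)  0111(✓)  1001(✓)  1010(✓)  1101(✓)  1110(✓)  1111(✓)
size-2^1 implicants → -010(✓)  -101(✓)  -110(✓)  -111(✓)  0-00(✓)  0-10(✓)  00-0(✓)  01-0(✓)  01-1(✓)  010-(✓)  011-(✓)  1-01  1-10(✓)  11-1(✓)  111-(✓)
size-2^2 implicants → --10  -1-1  -11-  0--0  01--
Unchecked terms (primes): --10, -1-1, -11-, 0--0, 01--, 1-01
Minterm coverage:
  m0 ⊆ 0--0 [E]
  m2 ⊆ --10,0--0
  m4 ⊆ 0--0,01--
  m5 ⊆ -1-1,01--
  m6 ⊆ --10,-11-,0--0,01--
  m7 ⊆ -1-1,-11-,01--
  m9 ⊆ 1-01 [E]
  m10 ⊆ --10 [E]
  m13 ⊆ -1-1,1-01
  m14 ⊆ --10,-11-
  m15 ⊆ -1-1,-11-
E = {--10, 0--0, 1-01}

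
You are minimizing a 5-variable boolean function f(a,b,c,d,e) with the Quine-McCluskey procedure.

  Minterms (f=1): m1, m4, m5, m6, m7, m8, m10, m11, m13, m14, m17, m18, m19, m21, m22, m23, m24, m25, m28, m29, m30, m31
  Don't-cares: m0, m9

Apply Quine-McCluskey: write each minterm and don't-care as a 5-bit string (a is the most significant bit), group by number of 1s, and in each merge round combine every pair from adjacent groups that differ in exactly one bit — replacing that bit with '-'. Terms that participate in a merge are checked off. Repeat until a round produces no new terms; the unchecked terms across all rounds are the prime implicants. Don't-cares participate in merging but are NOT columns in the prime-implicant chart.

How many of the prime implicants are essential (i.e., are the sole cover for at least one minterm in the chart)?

[col 0] 00000*, 00001*, 00100*, 00101*, 00110*, 00111*, 01000*, 01001*, 01010*, 01011*, 01101*, 01110*, 10001*, 10010*, 10011*, 10101*, 10110*, 10111*, 11000*, 11001*, 11100*, 11101*, 11110*, 11111*
[col 1] -0001*, -0101*, -0110*, -0111*, -1000*, -1001*, -1101*, -1110*, 0-000*, 0-001*, 0-101*, 0-110*, 00-00*, 00-01*, 0000-*, 001-0*, 001-1*, 0010-*, 0011-*, 01-01*, 01-10, 010-0*, 010-1*, 0100-*, 0101-*, 1-001*, 1-101*, 1-110*, 1-111*, 10-01*, 10-10*, 10-11*, 100-1*, 1001-*, 101-1*, 1011-*, 11-00*, 11-01*, 1100-*, 111-0*, 111-1*, 1110-*, 1111-*
[col 2] --001*, --101*, --110, -0-01*, -01-1, -011-, -1-01*, -100-, 0--01*, 0-00-, 00-0-, 001--, 010--, 1--01*, 1-1-1, 1-11-, 10--1, 10-1-, 11-0-, 111--
[col 3] ---01
Prime implicants: ---01, --110, -01-1, -011-, -100-, 0-00-, 00-0-, 001--, 01-10, 010--, 1-1-1, 1-11-, 10--1, 10-1-, 11-0-, 111--
PI chart (minterm → PIs covering it):
  1 | ---01,0-00-,00-0-
  4 | 00-0-,001--
  5 | ---01,-01-1,00-0-,001--
  6 | --110,-011-,001--
  7 | -01-1,-011-,001--
  8 | -100-,0-00-,010--
  10 | 01-10,010--
  11 | 010--  (sole → essential)
  13 | ---01  (sole → essential)
  14 | --110,01-10
  17 | ---01,10--1
  18 | 10-1-  (sole → essential)
  19 | 10--1,10-1-
  21 | ---01,-01-1,1-1-1,10--1
  22 | --110,-011-,1-11-,10-1-
  23 | -01-1,-011-,1-1-1,1-11-,10--1,10-1-
  24 | -100-,11-0-
  25 | ---01,-100-,11-0-
  28 | 11-0-,111--
  29 | ---01,1-1-1,11-0-,111--
  30 | --110,1-11-,111--
  31 | 1-1-1,1-11-,111--
Essential prime implicants: ---01, 010--, 10-1-

3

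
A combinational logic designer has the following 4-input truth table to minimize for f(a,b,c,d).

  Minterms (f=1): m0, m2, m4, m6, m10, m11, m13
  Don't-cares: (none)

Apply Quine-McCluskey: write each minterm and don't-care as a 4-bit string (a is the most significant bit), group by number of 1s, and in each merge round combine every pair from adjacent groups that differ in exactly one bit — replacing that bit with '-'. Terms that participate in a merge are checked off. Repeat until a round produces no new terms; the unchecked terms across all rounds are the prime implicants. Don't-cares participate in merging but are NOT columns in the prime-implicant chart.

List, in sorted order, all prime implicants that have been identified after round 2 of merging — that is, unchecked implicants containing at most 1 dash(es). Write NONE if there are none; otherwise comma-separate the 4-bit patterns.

Round 0: 0000✓ 0010✓ 0100✓ 0110✓ 1010✓ 1011✓ 1101
Round 1: -010 0-00✓ 0-10✓ 00-0✓ 01-0✓ 101-
Round 2: 0--0
PIs = {-010, 0--0, 101-, 1101}

-010, 101-, 1101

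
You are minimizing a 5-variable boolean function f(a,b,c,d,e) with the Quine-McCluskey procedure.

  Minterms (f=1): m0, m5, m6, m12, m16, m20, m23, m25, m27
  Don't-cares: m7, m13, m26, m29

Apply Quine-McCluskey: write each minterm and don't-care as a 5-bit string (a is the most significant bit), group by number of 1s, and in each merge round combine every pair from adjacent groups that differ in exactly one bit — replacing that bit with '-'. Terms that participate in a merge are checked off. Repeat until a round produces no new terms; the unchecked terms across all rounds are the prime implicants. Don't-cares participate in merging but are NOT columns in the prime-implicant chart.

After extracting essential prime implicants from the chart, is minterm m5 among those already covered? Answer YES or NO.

NO

[col 0] 00000*, 00101*, 00110*, 00111*, 01100*, 01101*, 10000*, 10100*, 10111*, 11001*, 11010*, 11011*, 11101*
[col 1] -0000, -0111, -1101, 0-101, 001-1, 0011-, 0110-, 10-00, 11-01, 110-1, 1101-
Prime implicants: -0000, -0111, -1101, 0-101, 001-1, 0011-, 0110-, 10-00, 11-01, 110-1, 1101-
PI chart (minterm → PIs covering it):
  0 | -0000  (sole → essential)
  5 | 0-101,001-1
  6 | 0011-  (sole → essential)
  12 | 0110-  (sole → essential)
  16 | -0000,10-00
  20 | 10-00  (sole → essential)
  23 | -0111  (sole → essential)
  25 | 11-01,110-1
  27 | 110-1,1101-
Essential prime implicants: -0000, -0111, 0011-, 0110-, 10-00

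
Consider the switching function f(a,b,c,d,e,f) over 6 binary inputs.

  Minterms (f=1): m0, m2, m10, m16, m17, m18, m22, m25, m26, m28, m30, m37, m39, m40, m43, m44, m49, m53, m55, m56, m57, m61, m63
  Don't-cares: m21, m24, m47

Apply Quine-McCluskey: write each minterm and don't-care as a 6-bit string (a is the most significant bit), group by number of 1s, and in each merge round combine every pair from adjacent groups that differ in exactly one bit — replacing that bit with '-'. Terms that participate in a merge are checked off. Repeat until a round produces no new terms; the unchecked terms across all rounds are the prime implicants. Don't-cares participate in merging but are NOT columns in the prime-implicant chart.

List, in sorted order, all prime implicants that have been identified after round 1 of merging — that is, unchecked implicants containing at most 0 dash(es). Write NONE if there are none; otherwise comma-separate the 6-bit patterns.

NONE

Round 0: 000000✓ 000010✓ 001010✓ 010000✓ 010001✓ 010010✓ 010101✓ 010110✓ 011000✓ 011001✓ 011010✓ 011100✓ 011110✓ 100101✓ 100111✓ 101000✓ 101011✓ 101100✓ 101111✓ 110001✓ 110101✓ 110111✓ 111000✓ 111001✓ 111101✓ 111111✓
Round 1: -10001✓ -10101✓ -11000✓ -11001✓ 0-0000✓ 0-0010✓ 0-1010✓ 00-010✓ 0000-0✓ 01-000✓ 01-001✓ 01-010✓ 01-110✓ 010-01✓ 010-10✓ 0100-0✓ 01000-✓ 011-00✓ 011-10✓ 0110-0✓ 01100-✓ 0111-0✓ 1-0101✓ 1-0111✓ 1-1000 1-1111✓ 10-111✓ 1001-1✓ 101-00 101-11 11-001✓ 11-101✓ 11-111✓ 110-01✓ 1101-1✓ 111-01✓ 11100-✓ 1111-1✓
Round 2: -1-001 -10-01 -1100- 0--010 0-00-0 01--10 01-0-0 01-00- 011--0 1--111 1-01-1 11--01 11-1-1
PIs = {-1-001, -10-01, -1100-, 0--010, 0-00-0, 01--10, 01-0-0, 01-00-, 011--0, 1--111, 1-01-1, 1-1000, 101-00, 101-11, 11--01, 11-1-1}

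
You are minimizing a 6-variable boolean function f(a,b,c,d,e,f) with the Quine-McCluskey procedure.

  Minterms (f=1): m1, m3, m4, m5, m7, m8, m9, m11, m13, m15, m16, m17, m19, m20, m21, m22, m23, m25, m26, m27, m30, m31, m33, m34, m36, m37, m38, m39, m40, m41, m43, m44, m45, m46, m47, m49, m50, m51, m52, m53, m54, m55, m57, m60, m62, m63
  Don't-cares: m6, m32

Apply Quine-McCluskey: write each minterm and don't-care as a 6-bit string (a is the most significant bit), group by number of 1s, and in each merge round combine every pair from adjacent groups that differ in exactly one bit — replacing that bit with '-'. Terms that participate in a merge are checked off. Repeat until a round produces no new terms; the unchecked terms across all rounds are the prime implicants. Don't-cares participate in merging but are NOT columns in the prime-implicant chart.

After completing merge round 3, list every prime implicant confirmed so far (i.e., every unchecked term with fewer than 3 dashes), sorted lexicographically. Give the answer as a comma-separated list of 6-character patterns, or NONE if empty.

-0100-, 010-0-, 011-1-, 1-0-10, 100--0, 110-1-

size-2^0 implicants → 000001(✓)  000011(✓)  000100(✓)  000101(✓)  000110(✓)  000111(✓)  001000(✓)  001001(✓)  001011(✓)  001101(✓)  001111(✓)  010000(✓)  010001(✓)  010011(✓)  010100(✓)  010101(✓)  010110(✓)  010111(✓)  011001(✓)  011010(✓)  011011(✓)  011110(✓)  011111(✓)  100000(✓)  100001(✓)  100010(✓)  100100(✓)  100101(✓)  100110(✓)  100111(✓)  101000(✓)  101001(✓)  101011(✓)  101100(✓)  101101(✓)  101110(✓)  101111(✓)  110001(✓)  110010(✓)  110011(✓)  110100(✓)  110101(✓)  110110(✓)  110111(✓)  111001(✓)  111100(✓)  111110(✓)  111111(✓)
size-2^1 implicants → -00001(✓)  -00100(✓)  -00101(✓)  -00110(✓)  -00111(✓)  -01000(✓)  -01001(✓)  -01011(✓)  -01101(✓)  -01111(✓)  -10001(✓)  -10011(✓)  -10100(✓)  -10101(✓)  -10110(✓)  -10111(✓)  -11001(✓)  -11110(✓)  -11111(✓)  0-0001(✓)  0-0011(✓)  0-0100(✓)  0-0101(✓)  0-0110(✓)  0-0111(✓)  0-1001(✓)  0-1011(✓)  0-1111(✓)  00-001(✓)  00-011(✓)  00-101(✓)  00-111(✓)  000-01(✓)  000-11(✓)  0000-1(✓)  0001-0(✓)  0001-1(✓)  00010-(✓)  00011-(✓)  001-01(✓)  001-11(✓)  0010-1(✓)  00100-(✓)  0011-1(✓)  01-001(✓)  01-011(✓)  01-110(✓)  01-111(✓)  010-00(✓)  010-01(✓)  010-11(✓)  0100-1(✓)  01000-(✓)  0101-0(✓)  0101-1(✓)  01010-(✓)  01011-(✓)  011-10(✓)  011-11(✓)  0110-1(✓)  01101-(✓)  01111-(✓)  1-0001(✓)  1-0010(✓)  1-0100(✓)  1-0101(✓)  1-0110(✓)  1-0111(✓)  1-1001(✓)  1-1100(✓)  1-1110(✓)  1-1111(✓)  10-000(✓)  10-001(✓)  10-100(✓)  10-101(✓)  10-110(✓)  10-111(✓)  100-00(✓)  100-01(✓)  100-10(✓)  1000-0(✓)  10000-(✓)  1001-0(✓)  1001-1(✓)  10010-(✓)  10011-(✓)  101-00(✓)  101-01(✓)  101-11(✓)  1010-1(✓)  10100-(✓)  1011-0(✓)  1011-1(✓)  10110-(✓)  10111-(✓)  11-001(✓)  11-100(✓)  11-110(✓)  11-111(✓)  110-01(✓)  110-10(✓)  110-11(✓)  1100-1(✓)  11001-(✓)  1101-0(✓)  1101-1(✓)  11010-(✓)  11011-(✓)  1111-0(✓)  11111-(✓)
size-2^2 implicants → --0001(✓)  --0100(✓)  --0101(✓)  --0110(✓)  --0111(✓)  --1001(✓)  --1111(✓)  -0-001(✓)  -0-101(✓)  -0-111(✓)  -00-01(✓)  -001-0(✓)  -001-1(✓)  -0010-(✓)  -0011-(✓)  -01-01(✓)  -01-11(✓)  -010-1(✓)  -0100-  -011-1(✓)  -1-001(✓)  -1-110(✓)  -1-111(✓)  -10-01(✓)  -10-11(✓)  -100-1(✓)  -101-0(✓)  -101-1(✓)  -1010-(✓)  -1011-(✓)  -1111-(✓)  0--001(✓)  0--011(✓)  0--111(✓)  0-0-01(✓)  0-0-11(✓)  0-00-1(✓)  0-01-0(✓)  0-01-1(✓)  0-010-(✓)  0-011-(✓)  0-1-11(✓)  0-10-1(✓)  00--01(✓)  00--11(✓)  00-0-1(✓)  00-1-1(✓)  000--1(✓)  0001--(✓)  001--1(✓)  01--11(✓)  01-0-1(✓)  01-11-(✓)  010--1(✓)  010-0-  0101--(✓)  011-1-  1--001(✓)  1--100(✓)  1--110(✓)  1--111(✓)  1-0-01(✓)  1-0-10  1-01-0(✓)  1-01-1(✓)  1-010-(✓)  1-011-(✓)  1-11-0(✓)  1-111-(✓)  10--00(✓)  10--01(✓)  10-00-(✓)  10-1-0(✓)  10-1-1(✓)  10-10-(✓)  10-11-(✓)  100--0  100-0-(✓)  1001--(✓)  101--1(✓)  101-0-(✓)  1011--(✓)  11-1-0(✓)  11-11-(✓)  110--1(✓)  110-1-  1101--(✓)
size-2^3 implicants → ---001  ---111  --0-01  --01-0(✓)  --01-1(✓)  --010-(✓)  --011-(✓)  -0--01  -0-1-1  -001--(✓)  -01--1  -1-11-  -10--1  -101--(✓)  0---11  0--0-1  0-0--1  0-01--(✓)  00---1  1--1-0  1--11-  1-01--(✓)  10--0-  10-1--
size-2^4 implicants → --01--
Unchecked terms (primes): ---001, ---111, --0-01, --01--, -0--01, -0-1-1, -01--1, -0100-, -1-11-, -10--1, 0---11, 0--0-1, 0-0--1, 00---1, 010-0-, 011-1-, 1--1-0, 1--11-, 1-0-10, 10--0-, 10-1--, 100--0, 110-1-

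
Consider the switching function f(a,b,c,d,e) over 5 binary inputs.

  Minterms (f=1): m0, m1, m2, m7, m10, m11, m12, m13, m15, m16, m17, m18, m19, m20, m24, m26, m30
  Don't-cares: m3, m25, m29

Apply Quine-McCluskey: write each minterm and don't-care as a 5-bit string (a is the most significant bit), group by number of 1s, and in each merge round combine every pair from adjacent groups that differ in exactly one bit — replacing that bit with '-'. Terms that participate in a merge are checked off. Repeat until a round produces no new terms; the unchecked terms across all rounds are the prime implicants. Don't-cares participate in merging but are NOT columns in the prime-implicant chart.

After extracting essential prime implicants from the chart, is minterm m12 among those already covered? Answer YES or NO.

Round 0: 00000✓ 00001✓ 00010✓ 00011✓ 00111✓ 01010✓ 01011✓ 01100✓ 01101✓ 01111✓ 10000✓ 10001✓ 10010✓ 10011✓ 10100✓ 11000✓ 11001✓ 11010✓ 11101✓ 11110✓
Round 1: -0000✓ -0001✓ -0010✓ -0011✓ -1010✓ -1101 0-010✓ 0-011✓ 0-111✓ 00-11✓ 000-0✓ 000-1✓ 0000-✓ 0001-✓ 01-11✓ 0101-✓ 011-1 0110- 1-000✓ 1-001✓ 1-010✓ 10-00 100-0✓ 100-1✓ 1000-✓ 1001-✓ 11-01 11-10 110-0✓ 1100-✓
Round 2: --010 -00-0✓ -00-1✓ -000-✓ -001-✓ 0--11 0-01- 000--✓ 1-0-0 1-00- 100--✓
Round 3: -00--
PIs = {--010, -00--, -1101, 0--11, 0-01-, 011-1, 0110-, 1-0-0, 1-00-, 10-00, 11-01, 11-10}
Coverage chart:
  m0: -00-- ←essential
  m1: -00-- ←essential
  m2: --010,-00--,0-01-
  m7: 0--11 ←essential
  m10: --010,0-01-
  m11: 0--11,0-01-
  m12: 0110- ←essential
  m13: -1101,011-1,0110-
  m15: 0--11,011-1
  m16: -00--,1-0-0,1-00-,10-00
  m17: -00--,1-00-
  m18: --010,-00--,1-0-0
  m19: -00-- ←essential
  m20: 10-00 ←essential
  m24: 1-0-0,1-00-
  m26: --010,1-0-0,11-10
  m30: 11-10 ←essential
Essential: -00--, 0--11, 0110-, 10-00, 11-10

YES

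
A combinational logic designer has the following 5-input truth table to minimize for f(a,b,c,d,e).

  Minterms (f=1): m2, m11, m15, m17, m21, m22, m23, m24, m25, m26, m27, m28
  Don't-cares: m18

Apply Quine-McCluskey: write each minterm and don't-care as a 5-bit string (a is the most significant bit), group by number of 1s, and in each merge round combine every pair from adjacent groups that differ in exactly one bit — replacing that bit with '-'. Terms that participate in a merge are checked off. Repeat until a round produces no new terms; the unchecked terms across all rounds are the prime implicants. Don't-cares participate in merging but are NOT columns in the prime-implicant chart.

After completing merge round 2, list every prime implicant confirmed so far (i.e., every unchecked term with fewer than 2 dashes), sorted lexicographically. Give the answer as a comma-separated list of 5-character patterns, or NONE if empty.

Round 0: 00010✓ 01011✓ 01111✓ 10001✓ 10010✓ 10101✓ 10110✓ 10111✓ 11000✓ 11001✓ 11010✓ 11011✓ 11100✓
Round 1: -0010 -1011 01-11 1-001 1-010 10-01 10-10 101-1 1011- 11-00 110-0✓ 110-1✓ 1100-✓ 1101-✓
Round 2: 110--
PIs = {-0010, -1011, 01-11, 1-001, 1-010, 10-01, 10-10, 101-1, 1011-, 11-00, 110--}

-0010, -1011, 01-11, 1-001, 1-010, 10-01, 10-10, 101-1, 1011-, 11-00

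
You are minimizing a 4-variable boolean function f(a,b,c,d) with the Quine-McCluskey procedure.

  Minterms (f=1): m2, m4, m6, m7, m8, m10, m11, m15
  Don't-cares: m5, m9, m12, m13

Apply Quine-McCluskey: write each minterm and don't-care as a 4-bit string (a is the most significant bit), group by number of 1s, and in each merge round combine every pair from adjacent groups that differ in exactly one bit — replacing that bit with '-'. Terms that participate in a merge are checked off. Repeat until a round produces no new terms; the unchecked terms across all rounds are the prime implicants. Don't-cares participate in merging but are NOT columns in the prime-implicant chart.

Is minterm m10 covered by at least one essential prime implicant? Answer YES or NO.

size-2^0 implicants → 0010(✓)  0100(✓)  0101(✓)  0110(✓)  0111(✓)  1000(✓)  1001(✓)  1010(✓)  1011(✓)  1100(✓)  1101(✓)  1111(✓)
size-2^1 implicants → -010  -100(✓)  -101(✓)  -111(✓)  0-10  01-0(✓)  01-1(✓)  010-(✓)  011-(✓)  1-00(✓)  1-01(✓)  1-11(✓)  10-0(✓)  10-1(✓)  100-(✓)  101-(✓)  11-1(✓)  110-(✓)
size-2^2 implicants → -1-1  -10-  01--  1--1  1-0-  10--
Unchecked terms (primes): -010, -1-1, -10-, 0-10, 01--, 1--1, 1-0-, 10--
Minterm coverage:
  m2 ⊆ -010,0-10
  m4 ⊆ -10-,01--
  m6 ⊆ 0-10,01--
  m7 ⊆ -1-1,01--
  m8 ⊆ 1-0-,10--
  m10 ⊆ -010,10--
  m11 ⊆ 1--1,10--
  m15 ⊆ -1-1,1--1
(no essential prime implicants)

NO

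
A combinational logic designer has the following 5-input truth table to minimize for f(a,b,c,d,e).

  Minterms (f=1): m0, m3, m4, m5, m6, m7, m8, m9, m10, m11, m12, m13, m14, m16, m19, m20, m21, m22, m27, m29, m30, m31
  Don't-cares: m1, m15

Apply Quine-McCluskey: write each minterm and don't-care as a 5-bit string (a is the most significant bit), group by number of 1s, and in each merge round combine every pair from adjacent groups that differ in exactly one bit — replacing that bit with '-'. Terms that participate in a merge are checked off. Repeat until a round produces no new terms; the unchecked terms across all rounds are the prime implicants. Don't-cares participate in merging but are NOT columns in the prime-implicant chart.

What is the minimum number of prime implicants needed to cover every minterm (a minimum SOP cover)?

7

[col 0] 00000*, 00001*, 00011*, 00100*, 00101*, 00110*, 00111*, 01000*, 01001*, 01010*, 01011*, 01100*, 01101*, 01110*, 01111*, 10000*, 10011*, 10100*, 10101*, 10110*, 11011*, 11101*, 11110*, 11111*
[col 1] -0000*, -0011*, -0100*, -0101*, -0110*, -1011*, -1101*, -1110*, -1111*, 0-000*, 0-001*, 0-011*, 0-100*, 0-101*, 0-110*, 0-111*, 00-00*, 00-01*, 00-11*, 000-1*, 0000-*, 001-0*, 001-1*, 0010-*, 0011-*, 01-00*, 01-01*, 01-10*, 01-11*, 010-0*, 010-1*, 0100-*, 0101-*, 011-0*, 011-1*, 0110-*, 0111-*, 1-011*, 1-101*, 1-110*, 10-00*, 101-0*, 1010-*, 11-11*, 111-1*, 1111-*
[col 2] --011, --101, --110, -0-00, -01-0, -010-, -1-11, -11-1, -111-, 0--00*, 0--01*, 0--11*, 0-0-1*, 0-00-*, 0-1-0*, 0-1-1*, 0-10-*, 0-11-*, 00--1*, 00-0-*, 001--*, 01--0*, 01--1*, 01-0-*, 01-1-*, 010--*, 011--*
[col 3] 0---1, 0--0-, 0-1--, 01---
Prime implicants: --011, --101, --110, -0-00, -01-0, -010-, -1-11, -11-1, -111-, 0---1, 0--0-, 0-1--, 01---
PI chart (minterm → PIs covering it):
  0 | -0-00,0--0-
  3 | --011,0---1
  4 | -0-00,-01-0,-010-,0--0-,0-1--
  5 | --101,-010-,0---1,0--0-,0-1--
  6 | --110,-01-0,0-1--
  7 | 0---1,0-1--
  8 | 0--0-,01---
  9 | 0---1,0--0-,01---
  10 | 01---  (sole → essential)
  11 | --011,-1-11,0---1,01---
  12 | 0--0-,0-1--,01---
  13 | --101,-11-1,0---1,0--0-,0-1--,01---
  14 | --110,-111-,0-1--,01---
  16 | -0-00  (sole → essential)
  19 | --011  (sole → essential)
  20 | -0-00,-01-0,-010-
  21 | --101,-010-
  22 | --110,-01-0
  27 | --011,-1-11
  29 | --101,-11-1
  30 | --110,-111-
  31 | -1-11,-11-1,-111-
Essential prime implicants: --011, -0-00, 01---
Petrick residual → --101, --110, -1-11, 0---1
Minimum SOP uses 7 PIs: c'de + cd'e + cde' + b'd'e' + bde + a'e + a'b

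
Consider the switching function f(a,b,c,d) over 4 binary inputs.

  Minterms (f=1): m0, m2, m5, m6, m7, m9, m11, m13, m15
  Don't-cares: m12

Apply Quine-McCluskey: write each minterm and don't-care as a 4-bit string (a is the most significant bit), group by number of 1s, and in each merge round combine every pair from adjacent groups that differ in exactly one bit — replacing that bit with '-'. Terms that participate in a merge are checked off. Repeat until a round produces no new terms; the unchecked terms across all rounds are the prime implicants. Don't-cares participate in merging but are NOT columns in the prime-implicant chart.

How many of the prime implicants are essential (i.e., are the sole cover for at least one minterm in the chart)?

3

[col 0] 0000*, 0010*, 0101*, 0110*, 0111*, 1001*, 1011*, 1100*, 1101*, 1111*
[col 1] -101*, -111*, 0-10, 00-0, 01-1*, 011-, 1-01*, 1-11*, 10-1*, 11-1*, 110-
[col 2] -1-1, 1--1
Prime implicants: -1-1, 0-10, 00-0, 011-, 1--1, 110-
PI chart (minterm → PIs covering it):
  0 | 00-0  (sole → essential)
  2 | 0-10,00-0
  5 | -1-1  (sole → essential)
  6 | 0-10,011-
  7 | -1-1,011-
  9 | 1--1  (sole → essential)
  11 | 1--1  (sole → essential)
  13 | -1-1,1--1,110-
  15 | -1-1,1--1
Essential prime implicants: -1-1, 00-0, 1--1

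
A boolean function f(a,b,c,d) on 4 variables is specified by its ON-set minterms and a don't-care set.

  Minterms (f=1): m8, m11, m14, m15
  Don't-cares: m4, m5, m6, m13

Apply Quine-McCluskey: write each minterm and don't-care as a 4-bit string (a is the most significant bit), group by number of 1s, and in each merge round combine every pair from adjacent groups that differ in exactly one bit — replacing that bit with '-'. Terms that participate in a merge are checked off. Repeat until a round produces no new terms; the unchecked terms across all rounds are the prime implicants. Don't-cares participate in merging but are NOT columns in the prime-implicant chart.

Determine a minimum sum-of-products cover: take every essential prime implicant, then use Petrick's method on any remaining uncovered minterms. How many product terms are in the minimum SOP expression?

size-2^0 implicants → 0100(✓)  0101(✓)  0110(✓)  1000  1011(✓)  1101(✓)  1110(✓)  1111(✓)
size-2^1 implicants → -101  -110  01-0  010-  1-11  11-1  111-
Unchecked terms (primes): -101, -110, 01-0, 010-, 1-11, 1000, 11-1, 111-
Minterm coverage:
  m8 ⊆ 1000 [E]
  m11 ⊆ 1-11 [E]
  m14 ⊆ -110,111-
  m15 ⊆ 1-11,11-1,111-
E = {1-11, 1000}
Petrick residual → -110
Cover = bcd' + acd + ab'c'd'  |cover|=3

3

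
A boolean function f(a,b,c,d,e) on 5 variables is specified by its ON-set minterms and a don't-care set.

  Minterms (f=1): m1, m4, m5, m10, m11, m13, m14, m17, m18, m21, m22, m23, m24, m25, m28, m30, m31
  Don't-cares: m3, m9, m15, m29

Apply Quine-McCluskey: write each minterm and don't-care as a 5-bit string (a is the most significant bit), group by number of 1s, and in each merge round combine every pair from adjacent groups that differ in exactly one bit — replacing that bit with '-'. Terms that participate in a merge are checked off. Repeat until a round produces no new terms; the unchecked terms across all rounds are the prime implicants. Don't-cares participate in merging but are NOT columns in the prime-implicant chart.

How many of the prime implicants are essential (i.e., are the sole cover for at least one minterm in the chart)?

size-2^0 implicants → 00001(✓)  00011(✓)  00100(✓)  00101(✓)  01001(✓)  01010(✓)  01011(✓)  01101(✓)  01110(✓)  01111(✓)  10001(✓)  10010(✓)  10101(✓)  10110(✓)  10111(✓)  11000(✓)  11001(✓)  11100(✓)  11101(✓)  11110(✓)  11111(✓)
size-2^1 implicants → -0001(✓)  -0101(✓)  -1001(✓)  -1101(✓)  -1110(✓)  -1111(✓)  0-001(✓)  0-011(✓)  0-101(✓)  00-01(✓)  000-1(✓)  0010-  01-01(✓)  01-10(✓)  01-11(✓)  010-1(✓)  0101-(✓)  011-1(✓)  0111-(✓)  1-001(✓)  1-101(✓)  1-110(✓)  1-111(✓)  10-01(✓)  10-10  101-1(✓)  1011-(✓)  11-00(✓)  11-01(✓)  1100-(✓)  111-0(✓)  111-1(✓)  1110-(✓)  1111-(✓)
size-2^2 implicants → --001(✓)  --101(✓)  -0-01(✓)  -1-01(✓)  -11-1  -111-  0--01(✓)  0-0-1  01--1  01-1-  1--01(✓)  1-1-1  1-11-  11-0-  111--
size-2^3 implicants → ---01
Unchecked terms (primes): ---01, -11-1, -111-, 0-0-1, 0010-, 01--1, 01-1-, 1-1-1, 1-11-, 10-10, 11-0-, 111--
Minterm coverage:
  m1 ⊆ ---01,0-0-1
  m4 ⊆ 0010- [E]
  m5 ⊆ ---01,0010-
  m10 ⊆ 01-1- [E]
  m11 ⊆ 0-0-1,01--1,01-1-
  m13 ⊆ ---01,-11-1,01--1
  m14 ⊆ -111-,01-1-
  m17 ⊆ ---01 [E]
  m18 ⊆ 10-10 [E]
  m21 ⊆ ---01,1-1-1
  m22 ⊆ 1-11-,10-10
  m23 ⊆ 1-1-1,1-11-
  m24 ⊆ 11-0- [E]
  m25 ⊆ ---01,11-0-
  m28 ⊆ 11-0-,111--
  m30 ⊆ -111-,1-11-,111--
  m31 ⊆ -11-1,-111-,1-1-1,1-11-,111--
E = {---01, 0010-, 01-1-, 10-10, 11-0-}

5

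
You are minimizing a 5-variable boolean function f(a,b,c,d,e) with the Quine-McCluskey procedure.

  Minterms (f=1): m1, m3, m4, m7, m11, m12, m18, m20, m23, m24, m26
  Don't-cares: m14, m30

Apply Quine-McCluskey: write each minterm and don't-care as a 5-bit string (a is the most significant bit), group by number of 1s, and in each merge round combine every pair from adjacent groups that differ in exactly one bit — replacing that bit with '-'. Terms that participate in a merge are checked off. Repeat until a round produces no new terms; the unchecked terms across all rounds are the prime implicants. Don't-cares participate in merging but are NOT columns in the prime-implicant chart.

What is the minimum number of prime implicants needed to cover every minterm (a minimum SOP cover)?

size-2^0 implicants → 00001(✓)  00011(✓)  00100(✓)  00111(✓)  01011(✓)  01100(✓)  01110(✓)  10010(✓)  10100(✓)  10111(✓)  11000(✓)  11010(✓)  11110(✓)
size-2^1 implicants → -0100  -0111  -1110  0-011  0-100  00-11  000-1  011-0  1-010  11-10  110-0
Unchecked terms (primes): -0100, -0111, -1110, 0-011, 0-100, 00-11, 000-1, 011-0, 1-010, 11-10, 110-0
Minterm coverage:
  m1 ⊆ 000-1 [E]
  m3 ⊆ 0-011,00-11,000-1
  m4 ⊆ -0100,0-100
  m7 ⊆ -0111,00-11
  m11 ⊆ 0-011 [E]
  m12 ⊆ 0-100,011-0
  m18 ⊆ 1-010 [E]
  m20 ⊆ -0100 [E]
  m23 ⊆ -0111 [E]
  m24 ⊆ 110-0 [E]
  m26 ⊆ 1-010,11-10,110-0
E = {-0100, -0111, 0-011, 000-1, 1-010, 110-0}
Petrick residual → 0-100
Cover = b'cd'e' + b'cde + a'c'de + a'cd'e' + a'b'c'e + ac'de' + abc'e'  |cover|=7

7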